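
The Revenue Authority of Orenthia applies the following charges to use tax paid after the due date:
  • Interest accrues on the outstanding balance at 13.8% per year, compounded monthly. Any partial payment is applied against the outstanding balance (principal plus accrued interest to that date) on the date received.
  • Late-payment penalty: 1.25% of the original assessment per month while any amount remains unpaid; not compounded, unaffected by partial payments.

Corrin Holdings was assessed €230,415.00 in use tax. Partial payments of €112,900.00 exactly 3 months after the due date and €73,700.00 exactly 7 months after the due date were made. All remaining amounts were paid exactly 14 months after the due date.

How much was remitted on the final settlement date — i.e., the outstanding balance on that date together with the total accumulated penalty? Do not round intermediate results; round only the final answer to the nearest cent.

Monthly rate = 13.8% ÷ 12 = 1.15%
Balance at month 3: €230,415.0000 × (1 + 0.0115)^3 = €238,456.0851…
After €112,900.00 payment: €238,456.0851… − €112,900.00 = €125,556.0851…
Balance at month 7: €125,556.0851… × (1 + 0.0115)^4 = €131,432.0598…
After €73,700.00 payment: €131,432.0598… − €73,700.00 = €57,732.0598…
Balance at month 14: €57,732.0598… × (1 + 0.0115)^7 = €62,542.9356…
Penalty: 14 × 1.25% × €230,415.00 = €40,322.63…
Final settlement = outstanding balance + penalty = €62,542.9356… + €40,322.63… = €102,865.56

€102,865.56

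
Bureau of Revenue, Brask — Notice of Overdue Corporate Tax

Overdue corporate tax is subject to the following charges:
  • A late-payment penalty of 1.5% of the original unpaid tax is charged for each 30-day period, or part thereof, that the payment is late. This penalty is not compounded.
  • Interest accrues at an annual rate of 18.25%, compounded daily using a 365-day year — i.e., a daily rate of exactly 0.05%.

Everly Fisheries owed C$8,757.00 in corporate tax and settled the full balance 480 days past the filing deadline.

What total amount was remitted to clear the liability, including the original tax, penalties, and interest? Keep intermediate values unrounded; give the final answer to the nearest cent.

C$13,233.34

Penalty periods: ⌈480/30⌉ = 16; penalty = 16 × 1.5% × C$8,757.00 = C$2,101.68
Interest: C$8,757.00 × ((1 + 0.0005)^480 − 1) = C$8,757.00 × 0.27117290… = C$2,374.6611…
Total = C$8,757.00 + C$2,101.6800 + C$2,374.6611… = C$13,233.34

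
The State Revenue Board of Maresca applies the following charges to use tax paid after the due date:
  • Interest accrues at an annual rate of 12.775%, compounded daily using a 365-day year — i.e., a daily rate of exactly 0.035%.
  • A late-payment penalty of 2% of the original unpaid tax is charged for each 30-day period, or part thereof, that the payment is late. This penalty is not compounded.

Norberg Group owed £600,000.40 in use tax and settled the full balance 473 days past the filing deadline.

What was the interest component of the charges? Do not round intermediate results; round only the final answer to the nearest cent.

£108,004.74

Interest: £600,000.40 × ((1 + 0.00035)^473 − 1) = £600,000.40 × 0.18000778… = £108,004.7427…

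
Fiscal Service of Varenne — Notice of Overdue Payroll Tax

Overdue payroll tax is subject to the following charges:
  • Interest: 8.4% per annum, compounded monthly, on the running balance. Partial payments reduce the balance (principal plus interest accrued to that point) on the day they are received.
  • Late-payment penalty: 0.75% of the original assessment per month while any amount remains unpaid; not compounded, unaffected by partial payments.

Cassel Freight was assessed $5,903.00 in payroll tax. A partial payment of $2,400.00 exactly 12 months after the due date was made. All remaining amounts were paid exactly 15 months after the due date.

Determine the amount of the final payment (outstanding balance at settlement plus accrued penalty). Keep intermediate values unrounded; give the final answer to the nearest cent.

Monthly rate = 8.4% ÷ 12 = 0.7%
Balance at month 12: $5,903.0000 × (1 + 0.007)^12 = $6,418.3948…
After $2,400.00 payment: $6,418.3948… − $2,400.00 = $4,018.3948…
Balance at month 15: $4,018.3948… × (1 + 0.007)^3 = $4,103.3732…
Penalty: 15 × 0.75% × $5,903.00 = $664.09…
Final settlement = outstanding balance + penalty = $4,103.3732… + $664.09… = $4,767.46

$4,767.46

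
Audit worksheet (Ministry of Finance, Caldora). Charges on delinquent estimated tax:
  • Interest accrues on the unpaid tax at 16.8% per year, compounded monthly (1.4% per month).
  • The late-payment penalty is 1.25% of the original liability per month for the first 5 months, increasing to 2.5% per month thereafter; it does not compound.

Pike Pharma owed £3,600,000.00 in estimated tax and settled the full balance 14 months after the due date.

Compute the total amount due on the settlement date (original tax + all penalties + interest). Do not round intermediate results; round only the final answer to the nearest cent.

Penalty, months 1–5: 5 × 1.25% × £3,600,000.00 = £225,000.00
Penalty, months 6–14: 9 × 2.5% × £3,600,000.00 = £810,000.00
Interest: £3,600,000.00 × ((1 + 0.014)^14 − 1) = £3,600,000.00 × 0.2148744… = £773,547.7324…
Total = £3,600,000.00 + £1,035,000.0000 + £773,547.7324… = £5,408,547.73

£5,408,547.73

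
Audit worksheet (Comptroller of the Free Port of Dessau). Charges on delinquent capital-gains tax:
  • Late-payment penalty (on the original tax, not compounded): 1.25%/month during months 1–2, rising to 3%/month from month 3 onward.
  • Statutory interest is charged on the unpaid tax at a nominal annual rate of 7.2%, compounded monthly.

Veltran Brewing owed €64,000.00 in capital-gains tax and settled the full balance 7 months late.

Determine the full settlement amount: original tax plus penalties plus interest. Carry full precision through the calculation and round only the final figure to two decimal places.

Penalty, months 1–2: 2 × 1.25% × €64,000.00 = €1,600.00
Penalty, months 3–7: 5 × 3% × €64,000.00 = €9,600.00
Interest (7.2%/yr ÷ 12 = 0.6%/month): €64,000.00 × ((1 + 0.006)^7 − 1) = €2,736.8708…
Total = €64,000.00 + €11,200.0000 + €2,736.8708… = €77,936.87

€77,936.87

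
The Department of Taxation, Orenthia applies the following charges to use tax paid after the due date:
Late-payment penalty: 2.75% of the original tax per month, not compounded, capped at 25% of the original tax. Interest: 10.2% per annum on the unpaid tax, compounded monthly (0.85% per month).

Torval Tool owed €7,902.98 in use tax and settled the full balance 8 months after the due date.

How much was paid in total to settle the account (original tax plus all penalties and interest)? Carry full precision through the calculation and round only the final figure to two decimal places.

Penalty: 8 × 2.75% × €7,902.98 = €1,738.66… (below the 25% cap of €1,975.75…)
Interest: €7,902.98 × ((1 + 0.0085)^8 − 1) = €7,902.98 × 0.0700578… = €553.6651…
Total = €7,902.98 + €1,738.6556 + €553.6651… = €10,195.30

€10,195.30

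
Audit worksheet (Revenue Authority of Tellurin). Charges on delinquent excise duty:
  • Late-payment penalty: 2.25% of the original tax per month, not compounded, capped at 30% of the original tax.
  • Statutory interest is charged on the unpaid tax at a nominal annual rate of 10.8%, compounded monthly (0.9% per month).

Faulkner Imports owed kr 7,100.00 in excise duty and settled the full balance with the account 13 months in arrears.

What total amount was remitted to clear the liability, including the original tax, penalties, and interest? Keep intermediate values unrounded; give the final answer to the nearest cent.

kr 10,053.82

Penalty: 13 × 2.25% × kr 7,100.00 = kr 2,076.75 (below the 30% cap of kr 2,130.00)
Interest: kr 7,100.00 × ((1 + 0.009)^13 − 1) = kr 7,100.00 × 0.1235313… = kr 877.0720…
Total = kr 7,100.00 + kr 2,076.7500 + kr 877.0720… = kr 10,053.82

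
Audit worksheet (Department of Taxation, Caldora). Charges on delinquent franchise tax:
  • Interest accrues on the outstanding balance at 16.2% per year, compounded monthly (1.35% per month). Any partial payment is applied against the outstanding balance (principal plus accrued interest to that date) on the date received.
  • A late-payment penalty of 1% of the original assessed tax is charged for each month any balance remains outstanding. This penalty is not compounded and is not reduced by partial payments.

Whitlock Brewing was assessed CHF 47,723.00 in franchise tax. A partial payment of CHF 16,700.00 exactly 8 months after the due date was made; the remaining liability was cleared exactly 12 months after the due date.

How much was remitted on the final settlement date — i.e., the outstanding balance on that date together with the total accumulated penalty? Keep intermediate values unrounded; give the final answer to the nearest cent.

Balance at month 8: CHF 47,723.0000 × (1 + 0.0135)^8 = CHF 53,127.3020…
After CHF 16,700.00 payment: CHF 53,127.3020… − CHF 16,700.00 = CHF 36,427.3020…
Balance at month 12: CHF 36,427.3020… × (1 + 0.0135)^4 = CHF 38,434.5692…
Penalty: 12 × 1% × CHF 47,723.00 = CHF 5,726.76
Final settlement = outstanding balance + penalty = CHF 38,434.5692… + CHF 5,726.76 = CHF 44,161.33

CHF 44,161.33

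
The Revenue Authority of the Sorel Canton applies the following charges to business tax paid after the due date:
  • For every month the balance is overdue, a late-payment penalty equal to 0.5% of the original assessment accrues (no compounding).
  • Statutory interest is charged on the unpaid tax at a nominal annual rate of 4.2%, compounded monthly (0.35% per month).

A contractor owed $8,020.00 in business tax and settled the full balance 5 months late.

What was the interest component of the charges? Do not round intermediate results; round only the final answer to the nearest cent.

Interest: $8,020.00 × ((1 + 0.0035)^5 − 1) = $8,020.00 × 0.0176229… = $141.3359…

$141.34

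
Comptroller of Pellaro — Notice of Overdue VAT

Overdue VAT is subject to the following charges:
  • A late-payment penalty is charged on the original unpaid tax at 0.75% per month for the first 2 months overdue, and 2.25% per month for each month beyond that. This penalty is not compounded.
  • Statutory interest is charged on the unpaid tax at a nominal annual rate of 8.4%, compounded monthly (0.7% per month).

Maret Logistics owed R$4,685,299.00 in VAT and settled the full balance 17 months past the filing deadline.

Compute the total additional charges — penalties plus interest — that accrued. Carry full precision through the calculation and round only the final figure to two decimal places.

Penalty, months 1–2: 2 × 0.75% × R$4,685,299.00 = R$70,279.49…
Penalty, months 3–17: 15 × 2.25% × R$4,685,299.00 = R$1,581,288.41…
Interest: R$4,685,299.00 × ((1 + 0.007)^17 − 1) = R$4,685,299.00 × 0.1259031… = R$589,893.4804…
Penalties + interest = R$1,651,567.8975 + R$589,893.4804… = R$2,241,461.38

R$2,241,461.38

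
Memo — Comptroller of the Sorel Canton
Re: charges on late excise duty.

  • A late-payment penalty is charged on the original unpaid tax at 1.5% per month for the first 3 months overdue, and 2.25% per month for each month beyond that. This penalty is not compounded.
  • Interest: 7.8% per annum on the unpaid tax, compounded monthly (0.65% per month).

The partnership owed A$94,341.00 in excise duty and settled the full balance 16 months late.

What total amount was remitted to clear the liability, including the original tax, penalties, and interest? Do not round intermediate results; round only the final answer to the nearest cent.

A$136,485.68

Penalty, months 1–3: 3 × 1.5% × A$94,341.00 = A$4,245.35…
Penalty, months 4–16: 13 × 2.25% × A$94,341.00 = A$27,594.74…
Interest: A$94,341.00 × ((1 + 0.0065)^16 − 1) = A$94,341.00 × 0.1092271… = A$10,304.5929…
Total = A$94,341.00 + A$31,840.0875 + A$10,304.5929… = A$136,485.68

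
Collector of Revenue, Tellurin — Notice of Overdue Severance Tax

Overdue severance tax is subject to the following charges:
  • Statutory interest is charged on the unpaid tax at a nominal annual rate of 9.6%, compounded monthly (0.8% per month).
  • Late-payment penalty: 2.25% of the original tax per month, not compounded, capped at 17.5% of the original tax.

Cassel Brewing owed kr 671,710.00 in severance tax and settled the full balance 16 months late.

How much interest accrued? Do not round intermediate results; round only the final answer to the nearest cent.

kr 91,335.31

Interest: kr 671,710.00 × ((1 + 0.008)^16 − 1) = kr 671,710.00 × 0.1359743… = kr 91,335.3105…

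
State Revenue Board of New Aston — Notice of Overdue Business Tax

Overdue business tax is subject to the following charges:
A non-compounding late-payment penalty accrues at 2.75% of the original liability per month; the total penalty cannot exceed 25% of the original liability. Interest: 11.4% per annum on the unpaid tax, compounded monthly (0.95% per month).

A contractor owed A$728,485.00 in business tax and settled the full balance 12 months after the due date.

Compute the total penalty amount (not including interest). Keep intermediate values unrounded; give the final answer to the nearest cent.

Penalty (uncapped): 12 × 2.75% × A$728,485.00 = A$240,400.05; cap = 25% × A$728,485.00 = A$182,121.25 → penalty = A$182,121.25

A$182,121.25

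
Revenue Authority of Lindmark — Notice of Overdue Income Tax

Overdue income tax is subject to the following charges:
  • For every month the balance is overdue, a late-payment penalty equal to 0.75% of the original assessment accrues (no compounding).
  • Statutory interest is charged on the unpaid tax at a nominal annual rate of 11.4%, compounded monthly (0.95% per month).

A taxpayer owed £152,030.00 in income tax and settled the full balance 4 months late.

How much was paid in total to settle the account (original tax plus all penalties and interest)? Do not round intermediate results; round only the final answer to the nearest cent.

£162,450.89

Late-payment penalty = 0.75% × £152,030.00 × 4 mo = £4,560.90
Interest: £152,030.00 × ((1 + 0.0095)^4 − 1) = £152,030.00 × 0.0385449… = £5,859.9869…
Total = £152,030.00 + £4,560.9000 + £5,859.9869… = £162,450.89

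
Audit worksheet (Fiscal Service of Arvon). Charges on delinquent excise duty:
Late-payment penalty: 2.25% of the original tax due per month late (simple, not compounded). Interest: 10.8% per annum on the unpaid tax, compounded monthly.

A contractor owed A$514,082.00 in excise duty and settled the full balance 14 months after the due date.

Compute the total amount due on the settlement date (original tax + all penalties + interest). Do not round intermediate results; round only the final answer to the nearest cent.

Late-payment penalty = 2.25% × A$514,082.00 × 14 mo = A$161,935.83
Interest (10.8%/yr ÷ 12 = 0.9%/month): A$514,082.00 × ((1 + 0.009)^14 − 1) = A$68,703.4830…
Total = A$514,082.00 + A$161,935.8300 + A$68,703.4830… = A$744,721.31

A$744,721.31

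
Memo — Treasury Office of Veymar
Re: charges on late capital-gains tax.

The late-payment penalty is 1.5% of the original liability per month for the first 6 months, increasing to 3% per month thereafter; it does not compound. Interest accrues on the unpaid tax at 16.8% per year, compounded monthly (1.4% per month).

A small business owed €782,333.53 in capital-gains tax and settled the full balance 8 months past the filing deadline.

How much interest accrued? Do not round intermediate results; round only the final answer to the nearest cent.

€92,037.15

Interest: €782,333.53 × ((1 + 0.014)^8 − 1) = €782,333.53 × 0.1176444… = €92,037.1458…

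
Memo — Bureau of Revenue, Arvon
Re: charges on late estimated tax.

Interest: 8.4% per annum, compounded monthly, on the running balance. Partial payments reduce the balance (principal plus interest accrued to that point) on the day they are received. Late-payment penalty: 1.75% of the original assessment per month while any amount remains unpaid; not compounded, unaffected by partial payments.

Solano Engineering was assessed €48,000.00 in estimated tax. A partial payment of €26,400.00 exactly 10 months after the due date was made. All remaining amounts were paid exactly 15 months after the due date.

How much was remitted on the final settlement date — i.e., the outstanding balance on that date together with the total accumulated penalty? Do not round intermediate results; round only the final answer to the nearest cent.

€38,557.58

Monthly rate = 8.4% ÷ 12 = 0.7%
Balance at month 10: €48,000.0000 × (1 + 0.007)^10 = €51,467.8401…
After €26,400.00 payment: €51,467.8401… − €26,400.00 = €25,067.8401…
Balance at month 15: €25,067.8401… × (1 + 0.007)^5 = €25,957.5840…
Penalty: 15 × 1.75% × €48,000.00 = €12,600.00
Final settlement = outstanding balance + penalty = €25,957.5840… + €12,600.00 = €38,557.58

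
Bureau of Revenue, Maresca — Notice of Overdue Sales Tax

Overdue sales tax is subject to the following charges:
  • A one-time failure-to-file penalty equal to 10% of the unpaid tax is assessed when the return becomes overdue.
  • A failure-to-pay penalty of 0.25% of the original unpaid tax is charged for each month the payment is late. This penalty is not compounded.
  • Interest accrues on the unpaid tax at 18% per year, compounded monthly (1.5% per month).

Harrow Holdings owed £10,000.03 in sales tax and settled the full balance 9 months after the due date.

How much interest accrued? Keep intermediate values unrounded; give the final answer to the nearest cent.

£1,433.90

Interest: £10,000.03 × ((1 + 0.015)^9 − 1) = £10,000.03 × 0.1433900… = £1,433.9041…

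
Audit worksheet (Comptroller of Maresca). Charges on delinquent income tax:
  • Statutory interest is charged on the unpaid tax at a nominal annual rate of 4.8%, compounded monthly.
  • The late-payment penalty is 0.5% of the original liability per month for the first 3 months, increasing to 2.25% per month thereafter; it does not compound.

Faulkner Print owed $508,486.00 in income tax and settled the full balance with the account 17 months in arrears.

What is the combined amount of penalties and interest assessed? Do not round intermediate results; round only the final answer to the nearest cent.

$203,506.34

Penalty, months 1–3: 3 × 0.5% × $508,486.00 = $7,627.29
Penalty, months 4–17: 14 × 2.25% × $508,486.00 = $160,173.09
Interest (4.8%/yr ÷ 12 = 0.4%/month): $508,486.00 × ((1 + 0.004)^17 − 1) = $35,705.9559…
Penalties + interest = $167,800.3800 + $35,705.9559… = $203,506.34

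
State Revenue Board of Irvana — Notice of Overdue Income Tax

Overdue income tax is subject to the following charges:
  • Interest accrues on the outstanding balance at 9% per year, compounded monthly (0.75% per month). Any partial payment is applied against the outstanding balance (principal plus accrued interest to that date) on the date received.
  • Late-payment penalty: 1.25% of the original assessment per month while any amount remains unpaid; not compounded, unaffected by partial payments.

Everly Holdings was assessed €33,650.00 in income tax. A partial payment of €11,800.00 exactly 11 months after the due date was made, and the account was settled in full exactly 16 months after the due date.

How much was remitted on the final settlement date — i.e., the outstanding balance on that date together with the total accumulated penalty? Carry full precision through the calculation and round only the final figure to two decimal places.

€32,404.10

Balance at month 11: €33,650.0000 × (1 + 0.0075)^11 = €36,532.6076…
After €11,800.00 payment: €36,532.6076… − €11,800.00 = €24,732.6076…
Balance at month 16: €24,732.6076… × (1 + 0.0075)^5 = €25,674.0972…
Penalty: 16 × 1.25% × €33,650.00 = €6,730.00
Final settlement = outstanding balance + penalty = €25,674.0972… + €6,730.00 = €32,404.10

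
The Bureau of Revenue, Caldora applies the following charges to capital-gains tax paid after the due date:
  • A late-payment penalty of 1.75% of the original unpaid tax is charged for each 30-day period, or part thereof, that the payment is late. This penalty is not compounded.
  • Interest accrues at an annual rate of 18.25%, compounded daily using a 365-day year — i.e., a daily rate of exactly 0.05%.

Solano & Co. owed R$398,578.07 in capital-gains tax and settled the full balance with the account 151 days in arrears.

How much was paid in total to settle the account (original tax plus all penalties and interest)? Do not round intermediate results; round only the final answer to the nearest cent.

Penalty periods: ⌈151/30⌉ = 6; penalty = 6 × 1.75% × R$398,578.07 = R$41,850.70…
Interest: R$398,578.07 × ((1 + 0.0005)^151 − 1) = R$398,578.07 × 0.07840288… = R$31,249.6684…
Total = R$398,578.07 + R$41,850.6974… + R$31,249.6684… = R$471,678.44

R$471,678.44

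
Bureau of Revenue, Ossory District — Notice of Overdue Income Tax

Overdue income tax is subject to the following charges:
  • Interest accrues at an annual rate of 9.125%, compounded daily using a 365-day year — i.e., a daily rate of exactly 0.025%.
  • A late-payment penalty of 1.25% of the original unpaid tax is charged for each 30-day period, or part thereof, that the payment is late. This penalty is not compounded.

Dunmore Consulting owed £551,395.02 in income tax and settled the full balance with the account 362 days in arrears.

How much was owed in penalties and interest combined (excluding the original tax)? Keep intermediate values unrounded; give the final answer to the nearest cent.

£141,823.83

Penalty periods: ⌈362/30⌉ = 13; penalty = 13 × 1.25% × £551,395.02 = £89,601.69…
Interest: £551,395.02 × ((1 + 0.00025)^362 − 1) = £551,395.02 × 0.09470913… = £52,222.1403…
Penalties + interest = £89,601.6908… + £52,222.1403… = £141,823.83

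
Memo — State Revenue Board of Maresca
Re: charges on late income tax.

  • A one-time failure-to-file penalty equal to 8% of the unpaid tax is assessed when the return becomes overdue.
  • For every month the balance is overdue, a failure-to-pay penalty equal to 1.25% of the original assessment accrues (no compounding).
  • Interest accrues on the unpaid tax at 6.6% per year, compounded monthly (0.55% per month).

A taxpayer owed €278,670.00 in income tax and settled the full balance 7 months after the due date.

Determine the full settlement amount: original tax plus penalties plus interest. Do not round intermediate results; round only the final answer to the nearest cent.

Failure-to-file penalty: 8% × €278,670.00 = €22,293.60
Failure-to-pay penalty = 1.25% × €278,670.00 × 7 mo = €24,383.63…
Interest: €278,670.00 × ((1 + 0.0055)^7 − 1) = €278,670.00 × 0.0391411… = €10,907.4518…
Total = €278,670.00 + €46,677.2250 + €10,907.4518… = €336,254.68

€336,254.68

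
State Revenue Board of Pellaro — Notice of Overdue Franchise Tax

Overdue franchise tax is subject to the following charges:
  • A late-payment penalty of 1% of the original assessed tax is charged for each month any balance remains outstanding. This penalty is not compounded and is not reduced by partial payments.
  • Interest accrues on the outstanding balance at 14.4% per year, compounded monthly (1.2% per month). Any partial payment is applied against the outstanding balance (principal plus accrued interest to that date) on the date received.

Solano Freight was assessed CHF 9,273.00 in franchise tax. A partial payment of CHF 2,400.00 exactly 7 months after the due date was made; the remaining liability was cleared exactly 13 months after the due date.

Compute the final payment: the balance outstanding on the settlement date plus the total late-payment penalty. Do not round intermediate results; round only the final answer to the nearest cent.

Balance at month 7: CHF 9,273.0000 × (1 + 0.012)^7 = CHF 10,080.5412…
After CHF 2,400.00 payment: CHF 10,080.5412… − CHF 2,400.00 = CHF 7,680.5412…
Balance at month 13: CHF 7,680.5412… × (1 + 0.012)^6 = CHF 8,250.3979…
Penalty: 13 × 1% × CHF 9,273.00 = CHF 1,205.49
Final settlement = outstanding balance + penalty = CHF 8,250.3979… + CHF 1,205.49 = CHF 9,455.89

CHF 9,455.89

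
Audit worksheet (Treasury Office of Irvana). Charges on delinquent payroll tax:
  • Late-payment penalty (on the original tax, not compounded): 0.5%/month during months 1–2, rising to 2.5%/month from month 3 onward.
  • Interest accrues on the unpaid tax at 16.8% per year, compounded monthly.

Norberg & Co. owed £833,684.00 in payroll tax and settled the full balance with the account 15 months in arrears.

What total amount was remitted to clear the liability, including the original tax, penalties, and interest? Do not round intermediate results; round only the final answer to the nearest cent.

£1,306,284.96

Penalty, months 1–2: 2 × 0.5% × £833,684.00 = £8,336.84
Penalty, months 3–15: 13 × 2.5% × £833,684.00 = £270,947.30
Interest (16.8%/yr ÷ 12 = 1.4%/month): £833,684.00 × ((1 + 0.014)^15 − 1) = £193,316.8229…
Total = £833,684.00 + £279,284.1400 + £193,316.8229… = £1,306,284.96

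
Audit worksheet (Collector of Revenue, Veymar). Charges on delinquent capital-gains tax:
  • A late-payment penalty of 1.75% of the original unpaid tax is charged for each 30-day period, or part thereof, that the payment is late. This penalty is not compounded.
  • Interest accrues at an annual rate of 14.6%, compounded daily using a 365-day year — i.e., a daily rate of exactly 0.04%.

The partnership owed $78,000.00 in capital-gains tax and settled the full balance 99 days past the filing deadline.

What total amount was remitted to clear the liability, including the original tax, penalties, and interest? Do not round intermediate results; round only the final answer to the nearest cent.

Penalty periods: ⌈99/30⌉ = 4; penalty = 4 × 1.75% × $78,000.00 = $5,460.00
Interest: $78,000.00 × ((1 + 0.0004)^99 − 1) = $78,000.00 × 0.04038630… = $3,150.1310…
Total = $78,000.00 + $5,460.0000 + $3,150.1310… = $86,610.13

$86,610.13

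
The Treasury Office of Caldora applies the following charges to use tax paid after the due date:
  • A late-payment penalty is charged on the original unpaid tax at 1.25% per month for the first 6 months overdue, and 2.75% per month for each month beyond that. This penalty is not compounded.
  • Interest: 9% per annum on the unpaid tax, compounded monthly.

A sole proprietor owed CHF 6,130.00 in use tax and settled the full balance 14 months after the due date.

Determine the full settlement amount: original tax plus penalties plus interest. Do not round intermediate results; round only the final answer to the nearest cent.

Penalty, months 1–6: 6 × 1.25% × CHF 6,130.00 = CHF 459.75
Penalty, months 7–14: 8 × 2.75% × CHF 6,130.00 = CHF 1,348.60
Interest (9%/yr ÷ 12 = 0.75%/month): CHF 6,130.00 × ((1 + 0.0075)^14 − 1) = CHF 675.9890…
Total = CHF 6,130.00 + CHF 1,808.3500 + CHF 675.9890… = CHF 8,614.34

CHF 8,614.34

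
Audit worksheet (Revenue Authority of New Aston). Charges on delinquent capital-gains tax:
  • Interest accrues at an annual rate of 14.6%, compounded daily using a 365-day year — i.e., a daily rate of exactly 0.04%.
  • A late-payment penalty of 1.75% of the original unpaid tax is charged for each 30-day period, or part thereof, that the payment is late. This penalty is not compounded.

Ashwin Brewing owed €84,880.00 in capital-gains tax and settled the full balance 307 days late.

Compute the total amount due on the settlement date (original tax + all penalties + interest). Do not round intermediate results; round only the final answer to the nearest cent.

Penalty periods: ⌈307/30⌉ = 11; penalty = 11 × 1.75% × €84,880.00 = €16,339.40
Interest: €84,880.00 × ((1 + 0.0004)^307 − 1) = €84,880.00 × 0.13063051… = €11,087.9173…
Total = €84,880.00 + €16,339.4000 + €11,087.9173… = €112,307.32

€112,307.32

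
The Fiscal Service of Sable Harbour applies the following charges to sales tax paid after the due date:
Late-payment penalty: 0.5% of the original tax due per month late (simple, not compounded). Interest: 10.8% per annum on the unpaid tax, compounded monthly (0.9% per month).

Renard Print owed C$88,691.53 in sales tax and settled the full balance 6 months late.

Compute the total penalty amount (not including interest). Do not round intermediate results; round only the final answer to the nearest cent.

C$2,660.75

Late-payment penalty: 6 × 0.5% × C$88,691.53 = C$2,660.75…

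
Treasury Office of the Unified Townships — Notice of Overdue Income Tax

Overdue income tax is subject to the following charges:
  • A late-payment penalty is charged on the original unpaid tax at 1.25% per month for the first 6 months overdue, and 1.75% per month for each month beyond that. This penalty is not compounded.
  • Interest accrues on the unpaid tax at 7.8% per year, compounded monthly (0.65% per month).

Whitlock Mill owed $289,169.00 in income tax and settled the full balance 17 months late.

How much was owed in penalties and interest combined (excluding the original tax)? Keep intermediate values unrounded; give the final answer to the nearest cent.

Penalty, months 1–6: 6 × 1.25% × $289,169.00 = $21,687.68…
Penalty, months 7–17: 11 × 1.75% × $289,169.00 = $55,665.03…
Interest: $289,169.00 × ((1 + 0.0065)^17 − 1) = $289,169.00 × 0.1164371… = $33,669.9900…
Penalties + interest = $77,352.7075 + $33,669.9900… = $111,022.70

$111,022.70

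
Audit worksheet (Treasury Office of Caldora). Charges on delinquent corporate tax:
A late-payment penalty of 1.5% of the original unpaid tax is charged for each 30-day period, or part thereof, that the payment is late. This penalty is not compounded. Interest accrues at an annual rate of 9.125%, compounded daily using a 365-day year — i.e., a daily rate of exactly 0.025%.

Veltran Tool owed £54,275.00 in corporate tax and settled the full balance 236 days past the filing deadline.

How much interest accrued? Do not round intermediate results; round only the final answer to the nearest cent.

£3,298.15

Interest: £54,275.00 × ((1 + 0.00025)^236 − 1) = £54,275.00 × 0.06076742… = £3,298.1517…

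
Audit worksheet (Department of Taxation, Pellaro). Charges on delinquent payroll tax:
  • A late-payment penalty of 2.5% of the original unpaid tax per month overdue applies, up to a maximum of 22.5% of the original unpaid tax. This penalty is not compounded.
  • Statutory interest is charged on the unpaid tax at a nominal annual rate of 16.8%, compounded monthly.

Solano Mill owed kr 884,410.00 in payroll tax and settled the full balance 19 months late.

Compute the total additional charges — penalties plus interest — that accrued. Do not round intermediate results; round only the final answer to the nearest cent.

kr 466,376.19

Penalty (uncapped): 19 × 2.5% × kr 884,410.00 = kr 420,094.75; cap = 22.5% × kr 884,410.00 = kr 198,992.25 → penalty = kr 198,992.25
Interest (16.8%/yr ÷ 12 = 1.4%/month): kr 884,410.00 × ((1 + 0.014)^19 − 1) = kr 267,383.9406…
Penalties + interest = kr 198,992.2500 + kr 267,383.9406… = kr 466,376.19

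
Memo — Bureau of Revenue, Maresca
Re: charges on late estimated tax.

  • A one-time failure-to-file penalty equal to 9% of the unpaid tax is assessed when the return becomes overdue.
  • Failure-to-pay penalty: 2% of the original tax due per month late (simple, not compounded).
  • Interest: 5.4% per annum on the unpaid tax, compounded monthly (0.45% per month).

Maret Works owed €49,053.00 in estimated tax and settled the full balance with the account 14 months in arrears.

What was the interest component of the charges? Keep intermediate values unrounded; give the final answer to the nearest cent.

€3,182.38

Interest: €49,053.00 × ((1 + 0.0045)^14 − 1) = €49,053.00 × 0.0648763… = €3,182.3788…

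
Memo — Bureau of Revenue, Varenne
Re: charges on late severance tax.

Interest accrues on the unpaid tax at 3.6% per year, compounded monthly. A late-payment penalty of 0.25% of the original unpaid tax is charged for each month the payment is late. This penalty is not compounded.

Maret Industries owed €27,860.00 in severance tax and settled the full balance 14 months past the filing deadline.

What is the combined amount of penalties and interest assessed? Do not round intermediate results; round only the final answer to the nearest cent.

Late-payment penalty: 14 × 0.25% × €27,860.00 = €975.10
Interest (3.6%/yr ÷ 12 = 0.3%/month): €27,860.00 × ((1 + 0.003)^14 − 1) = €1,193.2134…
Penalties + interest = €975.1000 + €1,193.2134… = €2,168.31

€2,168.31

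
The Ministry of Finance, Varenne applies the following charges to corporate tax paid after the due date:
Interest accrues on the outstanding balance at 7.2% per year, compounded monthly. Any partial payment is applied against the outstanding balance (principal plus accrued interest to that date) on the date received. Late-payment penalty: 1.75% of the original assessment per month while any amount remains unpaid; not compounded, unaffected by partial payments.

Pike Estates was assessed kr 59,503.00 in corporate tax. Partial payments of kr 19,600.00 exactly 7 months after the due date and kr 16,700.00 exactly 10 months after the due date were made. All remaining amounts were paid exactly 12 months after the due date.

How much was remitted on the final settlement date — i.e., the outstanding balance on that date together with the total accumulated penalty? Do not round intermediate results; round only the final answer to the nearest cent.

kr 39,330.99

Monthly rate = 7.2% ÷ 12 = 0.6%
Balance at month 7: kr 59,503.0000 × (1 + 0.006)^7 = kr 62,047.5628…
After kr 19,600.00 payment: kr 62,047.5628… − kr 19,600.00 = kr 42,447.5628…
Balance at month 10: kr 42,447.5628… × (1 + 0.006)^3 = kr 43,216.2125…
After kr 16,700.00 payment: kr 43,216.2125… − kr 16,700.00 = kr 26,516.2125…
Balance at month 12: kr 26,516.2125… × (1 + 0.006)^2 = kr 26,835.3616…
Penalty: 12 × 1.75% × kr 59,503.00 = kr 12,495.63
Final settlement = outstanding balance + penalty = kr 26,835.3616… + kr 12,495.63 = kr 39,330.99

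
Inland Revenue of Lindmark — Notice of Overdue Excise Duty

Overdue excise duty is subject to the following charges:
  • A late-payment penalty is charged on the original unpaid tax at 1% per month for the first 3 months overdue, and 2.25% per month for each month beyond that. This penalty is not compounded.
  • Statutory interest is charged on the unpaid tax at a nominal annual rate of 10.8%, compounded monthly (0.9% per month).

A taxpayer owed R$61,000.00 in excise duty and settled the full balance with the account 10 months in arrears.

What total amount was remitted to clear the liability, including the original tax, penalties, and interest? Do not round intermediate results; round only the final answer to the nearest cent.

R$78,155.27

Penalty, months 1–3: 3 × 1% × R$61,000.00 = R$1,830.00
Penalty, months 4–10: 7 × 2.25% × R$61,000.00 = R$9,607.50
Interest: R$61,000.00 × ((1 + 0.009)^10 − 1) = R$61,000.00 × 0.0937339… = R$5,717.7662…
Total = R$61,000.00 + R$11,437.5000 + R$5,717.7662… = R$78,155.27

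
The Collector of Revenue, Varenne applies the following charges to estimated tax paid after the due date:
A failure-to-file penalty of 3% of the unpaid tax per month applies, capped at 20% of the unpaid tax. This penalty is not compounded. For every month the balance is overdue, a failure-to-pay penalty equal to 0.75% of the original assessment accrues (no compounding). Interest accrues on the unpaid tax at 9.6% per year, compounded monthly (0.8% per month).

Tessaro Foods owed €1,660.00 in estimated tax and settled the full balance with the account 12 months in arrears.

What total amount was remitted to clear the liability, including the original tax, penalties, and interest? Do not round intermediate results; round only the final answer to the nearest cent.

€2,307.96

Failure-to-file: 12 × 3% × €1,660.00 = €597.60, capped at 20% × €1,660.00 = €332.00
Failure-to-pay penalty: 12 × 0.75% × €1,660.00 = €149.40
Interest: €1,660.00 × ((1 + 0.008)^12 − 1) = €1,660.00 × 0.1003387… = €166.5622…
Total = €1,660.00 + €481.4000 + €166.5622… = €2,307.96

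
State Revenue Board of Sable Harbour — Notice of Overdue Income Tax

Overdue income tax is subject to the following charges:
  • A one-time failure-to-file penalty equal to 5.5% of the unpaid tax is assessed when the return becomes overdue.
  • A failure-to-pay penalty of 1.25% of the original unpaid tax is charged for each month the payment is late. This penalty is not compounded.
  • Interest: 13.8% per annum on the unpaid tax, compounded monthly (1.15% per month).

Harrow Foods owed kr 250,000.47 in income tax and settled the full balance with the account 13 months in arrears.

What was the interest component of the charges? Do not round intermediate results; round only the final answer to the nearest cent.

kr 40,065.88

Interest: kr 250,000.47 × ((1 + 0.0115)^13 − 1) = kr 250,000.47 × 0.1602632… = kr 40,065.8850…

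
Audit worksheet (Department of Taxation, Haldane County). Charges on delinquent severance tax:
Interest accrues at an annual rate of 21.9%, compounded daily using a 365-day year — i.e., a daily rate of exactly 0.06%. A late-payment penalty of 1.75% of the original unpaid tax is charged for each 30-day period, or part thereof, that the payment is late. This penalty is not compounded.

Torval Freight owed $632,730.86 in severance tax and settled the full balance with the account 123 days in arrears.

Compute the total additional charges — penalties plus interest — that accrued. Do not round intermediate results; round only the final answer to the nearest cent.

Penalty periods: ⌈123/30⌉ = 5; penalty = 5 × 1.75% × $632,730.86 = $55,363.95…
Interest: $632,730.86 × ((1 + 0.0006)^123 − 1) = $632,730.86 × 0.07656764… = $48,446.7085…
Penalties + interest = $55,363.9503… + $48,446.7085… = $103,810.66

$103,810.66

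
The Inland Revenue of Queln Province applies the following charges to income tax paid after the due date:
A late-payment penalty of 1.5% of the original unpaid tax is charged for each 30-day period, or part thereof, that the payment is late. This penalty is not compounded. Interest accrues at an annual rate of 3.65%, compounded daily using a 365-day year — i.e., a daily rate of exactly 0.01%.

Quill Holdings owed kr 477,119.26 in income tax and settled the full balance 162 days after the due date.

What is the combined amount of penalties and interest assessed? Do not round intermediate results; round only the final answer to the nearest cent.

kr 50,732.62

Penalty periods: ⌈162/30⌉ = 6; penalty = 6 × 1.5% × kr 477,119.26 = kr 42,940.73…
Interest: kr 477,119.26 × ((1 + 0.0001)^162 − 1) = kr 477,119.26 × 0.01633111… = kr 7,791.8863…
Penalties + interest = kr 42,940.7334 + kr 7,791.8863… = kr 50,732.62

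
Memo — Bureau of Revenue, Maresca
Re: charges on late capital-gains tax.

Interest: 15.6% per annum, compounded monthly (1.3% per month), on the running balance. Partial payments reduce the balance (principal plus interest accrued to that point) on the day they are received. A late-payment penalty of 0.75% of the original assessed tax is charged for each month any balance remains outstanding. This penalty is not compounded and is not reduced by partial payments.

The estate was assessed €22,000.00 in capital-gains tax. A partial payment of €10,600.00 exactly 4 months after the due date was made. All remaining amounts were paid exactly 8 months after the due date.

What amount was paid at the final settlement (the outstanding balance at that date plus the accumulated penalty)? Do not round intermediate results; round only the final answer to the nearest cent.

€14,552.81

Balance at month 4: €22,000.0000 × (1 + 0.013)^4 = €23,166.5020…
After €10,600.00 payment: €23,166.5020… − €10,600.00 = €12,566.5020…
Balance at month 8: €12,566.5020… × (1 + 0.013)^4 = €13,232.8133…
Penalty: 8 × 0.75% × €22,000.00 = €1,320.00
Final settlement = outstanding balance + penalty = €13,232.8133… + €1,320.00 = €14,552.81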